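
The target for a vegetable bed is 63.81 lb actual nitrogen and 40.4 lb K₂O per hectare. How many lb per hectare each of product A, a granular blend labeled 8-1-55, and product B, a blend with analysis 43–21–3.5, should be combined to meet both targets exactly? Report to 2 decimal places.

64.78 lb product A, 136.34 lb product B

Let a = lb of product A, b = lb of product B (per hectare).
N: 0.08·a + 0.43·b = 63.81
K₂O: 0.55·a + 0.035·b = 40.4
Eliminate b: (row1) − 0.43/0.035·(row2) → -6.67714·a = -432.533, so a = 64.7781.
Then b = (40.4 − 0.55·64.7781) / 0.035 = 136.344.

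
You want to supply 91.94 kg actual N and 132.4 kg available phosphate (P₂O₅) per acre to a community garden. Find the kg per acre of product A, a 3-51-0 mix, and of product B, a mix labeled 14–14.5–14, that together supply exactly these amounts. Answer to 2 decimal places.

77.62 kg product A, 640.08 kg product B

Let a = kg of product A, b = kg of product B (per acre).
N: 0.03·a + 0.14·b = 91.94
P₂O₅: 0.51·a + 0.145·b = 132.4
Eliminate b: (row1) − 0.14/0.145·(row2) → -0.462414·a = -35.8945, so a = 77.6242.
Then b = (132.4 − 0.51·77.6242) / 0.145 = 640.081.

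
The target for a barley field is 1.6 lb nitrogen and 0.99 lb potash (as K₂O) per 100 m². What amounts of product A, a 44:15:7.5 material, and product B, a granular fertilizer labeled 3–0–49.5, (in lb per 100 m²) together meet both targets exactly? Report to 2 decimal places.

With a, b = lb per 100 m² of product A and product B:
N: 0.44·a + 0.03·b = 1.6
K₂O: 0.075·a + 0.495·b = 0.99
Solving simultaneously: a = 3.53653, b = 1.46416.

3.54 lb product A, 1.46 lb product B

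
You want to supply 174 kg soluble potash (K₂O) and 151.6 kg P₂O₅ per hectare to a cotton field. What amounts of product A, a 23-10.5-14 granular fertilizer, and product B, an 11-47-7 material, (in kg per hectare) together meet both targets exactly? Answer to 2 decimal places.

1217.59 kg product A, 50.54 kg product B

Let a = kg of product A, b = kg of product B (per hectare).
K₂O: 0.14·a + 0.07·b = 174
P₂O₅: 0.105·a + 0.47·b = 151.6
From row1: a = (174 − 0.07·b) / 0.14.
Into row2: 0.105·(174 − 0.07·b)/0.14 + 0.47·b = 151.6 → b = 50.5389, a = 1217.588.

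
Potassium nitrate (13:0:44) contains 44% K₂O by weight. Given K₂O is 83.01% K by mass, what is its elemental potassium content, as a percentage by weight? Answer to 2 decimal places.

36.52% K

%K = 44 × 0.8301 = 36.5244%.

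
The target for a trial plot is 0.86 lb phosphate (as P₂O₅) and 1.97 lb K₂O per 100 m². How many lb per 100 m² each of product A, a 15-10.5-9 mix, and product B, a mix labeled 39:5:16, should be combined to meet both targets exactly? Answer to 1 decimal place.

With a, b = lb per 100 m² of product A and product B:
P₂O₅: 0.105·a + 0.05·b = 0.86
K₂O: 0.09·a + 0.16·b = 1.97
Eliminate b: (row1) − 0.05/0.16·(row2) → 0.076875·a = 0.244375, so a = 3.17886.
Then b = (1.97 − 0.09·3.17886) / 0.16 = 10.5244.

3.2 lb product A, 10.5 lb product B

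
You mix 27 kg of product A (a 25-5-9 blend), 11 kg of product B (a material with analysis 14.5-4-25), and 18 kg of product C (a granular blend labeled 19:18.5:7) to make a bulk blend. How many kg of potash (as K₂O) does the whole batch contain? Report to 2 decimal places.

K₂O mass = 9%×27 + 25%×11 + 7%×18 = 6.44 kg.

6.44 kg K₂O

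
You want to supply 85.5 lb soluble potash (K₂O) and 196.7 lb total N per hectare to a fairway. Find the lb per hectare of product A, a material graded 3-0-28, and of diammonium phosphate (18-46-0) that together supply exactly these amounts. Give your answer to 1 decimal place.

Per-hectare balance (a = product A, b = diammonium phosphate):
K₂O: 0.28·a + 0·b = 85.5
N: 0.03·a + 0.18·b = 196.7
Solving simultaneously: a = 305.357, b = 1041.88.

305.4 lb product A, 1041.9 lb diammonium phosphate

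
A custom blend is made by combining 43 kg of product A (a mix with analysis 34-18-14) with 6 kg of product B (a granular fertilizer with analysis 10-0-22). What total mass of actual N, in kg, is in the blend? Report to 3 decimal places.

15.220 kg N

N mass = 34%×43 + 10%×6 = 15.22 kg.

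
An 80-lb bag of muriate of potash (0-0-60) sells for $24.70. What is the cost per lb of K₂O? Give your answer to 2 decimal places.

$0.51 per lb K₂O

K₂O in bag = 80 × 60% = 48 lb.
Cost per lb K₂O = $24.70 / 48 = $0.5146.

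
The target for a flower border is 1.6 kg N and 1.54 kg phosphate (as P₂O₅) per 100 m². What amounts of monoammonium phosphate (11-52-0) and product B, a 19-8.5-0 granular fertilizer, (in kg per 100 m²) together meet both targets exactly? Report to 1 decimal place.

Let a = kg of monoammonium phosphate, b = kg of product B (per 100 m²).
N: 0.11·a + 0.19·b = 1.6
P₂O₅: 0.52·a + 0.085·b = 1.54
From row1: a = (1.6 − 0.19·b) / 0.11.
Into row2: 0.52·(1.6 − 0.19·b)/0.11 + 0.085·b = 1.54 → b = 7.40749, a = 1.7507.

1.8 kg monoammonium phosphate, 7.4 kg product B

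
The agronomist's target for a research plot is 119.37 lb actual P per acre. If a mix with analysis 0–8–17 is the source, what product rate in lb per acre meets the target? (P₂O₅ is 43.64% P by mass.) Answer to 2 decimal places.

As P₂O₅: 119.37 / 0.4364 = 273.533 lb per acre.
Product per acre = 273.533 / 8% = 3419.168 lb.

3419.17 lb of product per acre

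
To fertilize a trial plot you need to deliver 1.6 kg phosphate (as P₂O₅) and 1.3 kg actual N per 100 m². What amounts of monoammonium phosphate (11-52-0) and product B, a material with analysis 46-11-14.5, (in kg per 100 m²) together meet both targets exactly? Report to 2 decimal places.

Per-100 m² balance (a = monoammonium phosphate, b = product B):
P₂O₅: 0.52·a + 0.11·b = 1.6
N: 0.11·a + 0.46·b = 1.3
From row1: a = (1.6 − 0.11·b) / 0.52.
Into row2: 0.11·(1.6 − 0.11·b)/0.52 + 0.46·b = 1.3 → b = 2.20167, a = 2.61118.

2.61 kg monoammonium phosphate, 2.20 kg product B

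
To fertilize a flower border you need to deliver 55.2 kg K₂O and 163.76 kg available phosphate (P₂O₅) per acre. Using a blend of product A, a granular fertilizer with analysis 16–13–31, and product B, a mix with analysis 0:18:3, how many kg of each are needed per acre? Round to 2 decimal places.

Let a = kg of product A, b = kg of product B (per acre).
K₂O: 0.31·a + 0.03·b = 55.2
P₂O₅: 0.13·a + 0.18·b = 163.76
Solving simultaneously: a = 96.7861, b = 839.877.

96.79 kg product A, 839.88 kg product B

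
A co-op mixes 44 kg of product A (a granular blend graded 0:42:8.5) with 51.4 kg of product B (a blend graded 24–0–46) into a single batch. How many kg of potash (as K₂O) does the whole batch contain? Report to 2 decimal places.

K₂O mass = 8.5%×44 + 46%×51.4 = 27.384 kg.

27.38 kg K₂O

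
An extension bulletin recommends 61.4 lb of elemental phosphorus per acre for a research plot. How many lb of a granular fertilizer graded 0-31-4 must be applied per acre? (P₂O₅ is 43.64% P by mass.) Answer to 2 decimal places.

As P₂O₅: 61.4 / 0.4364 = 140.697 lb per acre.
Product per acre = 140.697 / 31% = 453.86003 lb.

453.86 lb of product per acre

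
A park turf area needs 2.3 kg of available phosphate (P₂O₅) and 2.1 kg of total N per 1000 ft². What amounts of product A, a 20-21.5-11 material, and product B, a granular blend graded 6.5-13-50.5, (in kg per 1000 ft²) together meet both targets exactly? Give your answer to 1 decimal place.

Per-1000 ft² balance (a = product A, b = product B):
P₂O₅: 0.215·a + 0.13·b = 2.3
N: 0.2·a + 0.065·b = 2.1
Eliminate a: (row1) − 0.215/0.2·(row2) → 0.060125·b = 0.0425, so b = 0.706861.
Back-substitute: a = (2.3 − 0.13·0.706861) / 0.215 = 10.2703.

10.3 kg product A, 0.7 kg product B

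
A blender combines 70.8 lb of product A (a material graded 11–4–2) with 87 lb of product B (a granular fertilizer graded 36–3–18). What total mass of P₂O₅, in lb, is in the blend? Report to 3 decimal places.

5.442 lb P₂O₅

P₂O₅ mass = 4%×70.8 + 3%×87 = 5.442 lb.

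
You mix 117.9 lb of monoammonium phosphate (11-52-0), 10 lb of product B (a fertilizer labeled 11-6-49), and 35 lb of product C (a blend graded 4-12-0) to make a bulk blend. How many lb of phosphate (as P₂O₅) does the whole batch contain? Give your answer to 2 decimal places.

66.11 lb P₂O₅

P₂O₅ mass = 52%×117.9 + 6%×10 + 12%×35 = 66.108 lb.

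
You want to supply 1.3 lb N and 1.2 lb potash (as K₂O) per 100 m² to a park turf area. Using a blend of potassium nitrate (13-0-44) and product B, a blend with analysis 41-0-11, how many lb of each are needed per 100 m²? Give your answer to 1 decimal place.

With a, b = lb per 100 m² of potassium nitrate and product B:
N: 0.13·a + 0.41·b = 1.3
K₂O: 0.44·a + 0.11·b = 1.2
Eliminate b: (row1) − 0.41/0.11·(row2) → -1.51·a = -3.17273, so a = 2.10114.
Then b = (1.2 − 0.44·2.10114) / 0.11 = 2.50452.

2.1 lb potassium nitrate, 2.5 lb product B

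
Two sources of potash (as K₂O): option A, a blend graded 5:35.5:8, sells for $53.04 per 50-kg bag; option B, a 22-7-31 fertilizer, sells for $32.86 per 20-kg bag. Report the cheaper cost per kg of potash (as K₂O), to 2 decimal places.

$5.30 per kg K₂O (option B)

option A: K₂O per bag = 50 × 8% = 4 kg; cost = 53.04 / 4 = $13.2600/kg K₂O.
option B: K₂O per bag = 20 × 31% = 6.2 kg; cost = 32.86 / 6.2 = $5.3000/kg K₂O.
option B is cheaper.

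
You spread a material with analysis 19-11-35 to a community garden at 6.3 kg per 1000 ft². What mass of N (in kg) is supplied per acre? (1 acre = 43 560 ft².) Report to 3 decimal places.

nitrogen per 1000 ft² = 6.3 × 19% = 1.197 kg.
Convert to per acre: 1.197 × 43.56 = 52.1413 kg.

52.141 kg N per acre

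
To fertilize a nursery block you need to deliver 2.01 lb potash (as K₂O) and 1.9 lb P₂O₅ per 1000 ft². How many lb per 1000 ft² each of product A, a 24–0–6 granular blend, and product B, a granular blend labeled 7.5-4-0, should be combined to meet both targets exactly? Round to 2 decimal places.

33.50 lb product A, 47.50 lb product B

Let a = lb of product A, b = lb of product B (per 1000 ft²).
K₂O: 0.06·a + 0·b = 2.01
P₂O₅: 0·a + 0.04·b = 1.9
Solving simultaneously: a = 33.5, b = 47.5.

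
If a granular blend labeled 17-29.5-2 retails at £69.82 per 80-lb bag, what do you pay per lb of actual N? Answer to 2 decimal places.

£5.13 per lb N

N in bag = 80 × 17% = 13.6 lb.
Cost per lb N = £69.82 / 13.6 = £5.1338.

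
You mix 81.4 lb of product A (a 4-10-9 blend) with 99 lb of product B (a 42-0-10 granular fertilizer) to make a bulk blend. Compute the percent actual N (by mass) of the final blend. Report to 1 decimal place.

24.9% N

Total mass = 81.4 + 99 = 180.4 lb.
N mass = 4%×81.4 + 42%×99 = 44.836 lb.
% N = 44.836 / 180.4 = 24.8537%.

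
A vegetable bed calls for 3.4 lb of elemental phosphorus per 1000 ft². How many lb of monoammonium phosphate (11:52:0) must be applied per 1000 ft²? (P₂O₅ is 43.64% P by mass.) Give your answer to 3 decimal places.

14.983 lb of product per thousand sq ft

As P₂O₅: 3.4 / 0.4364 = 7.79102 lb per 1000 ft².
Product per 1000 ft² = 7.79102 / 52% = 14.9827 lb.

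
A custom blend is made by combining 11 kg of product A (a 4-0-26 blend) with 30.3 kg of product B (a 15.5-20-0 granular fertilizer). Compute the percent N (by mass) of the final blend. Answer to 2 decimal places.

Total mass = 11 + 30.3 = 41.3 kg.
N mass = 4%×11 + 15.5%×30.3 = 5.1365 kg.
% N = 5.1365 / 41.3 = 12.437%.

12.44% N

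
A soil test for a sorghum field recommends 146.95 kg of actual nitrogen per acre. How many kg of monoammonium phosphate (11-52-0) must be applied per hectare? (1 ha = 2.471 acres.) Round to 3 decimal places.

Product per acre = 146.95 / 11% = 1335.91 kg.
Convert to per hectare: 1335.91 × 2.471 = 3301.0314 kg.

3301.031 kg of product per hectare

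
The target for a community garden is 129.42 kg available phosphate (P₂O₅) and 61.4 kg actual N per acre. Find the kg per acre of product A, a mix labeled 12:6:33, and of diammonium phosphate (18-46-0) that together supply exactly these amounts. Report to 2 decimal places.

With a, b = kg per acre of product A and diammonium phosphate:
P₂O₅: 0.06·a + 0.46·b = 129.42
N: 0.12·a + 0.18·b = 61.4
Eliminate b: (row1) − 0.46/0.18·(row2) → -0.246667·a = -27.4911, so a = 111.4505.
Then b = (61.4 − 0.12·111.4505) / 0.18 = 266.811.

111.45 kg product A, 266.81 kg diammonium phosphate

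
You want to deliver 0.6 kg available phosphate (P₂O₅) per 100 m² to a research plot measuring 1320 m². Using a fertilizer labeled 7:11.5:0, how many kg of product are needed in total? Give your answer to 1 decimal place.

68.9 kg

Product per 100 m² = 0.6 / 11.5% = 5.21739 kg.
Total product = 5.21739 × 1320 / 100 = 68.8696 kg.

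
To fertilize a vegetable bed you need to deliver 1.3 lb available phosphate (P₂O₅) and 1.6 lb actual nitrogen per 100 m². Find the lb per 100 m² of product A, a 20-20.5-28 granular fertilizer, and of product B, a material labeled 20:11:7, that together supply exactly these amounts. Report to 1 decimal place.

4.4 lb product A, 3.6 lb product B

Per-100 m² balance (a = product A, b = product B):
P₂O₅: 0.205·a + 0.11·b = 1.3
N: 0.2·a + 0.2·b = 1.6
Eliminate b: (row1) − 0.11/0.2·(row2) → 0.095·a = 0.42, so a = 4.42105.
Then b = (1.6 − 0.2·4.42105) / 0.2 = 3.57895.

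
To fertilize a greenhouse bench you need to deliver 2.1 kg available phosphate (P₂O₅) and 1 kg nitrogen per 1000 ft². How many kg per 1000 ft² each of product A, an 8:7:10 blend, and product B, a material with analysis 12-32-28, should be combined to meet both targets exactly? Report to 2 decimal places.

3.95 kg product A, 5.70 kg product B

Let a = kg of product A, b = kg of product B (per 1000 ft²).
P₂O₅: 0.07·a + 0.32·b = 2.1
N: 0.08·a + 0.12·b = 1
Eliminate a: (row1) − 0.07/0.08·(row2) → 0.215·b = 1.225, so b = 5.69767.
Back-substitute: a = (2.1 − 0.32·5.69767) / 0.07 = 3.95349.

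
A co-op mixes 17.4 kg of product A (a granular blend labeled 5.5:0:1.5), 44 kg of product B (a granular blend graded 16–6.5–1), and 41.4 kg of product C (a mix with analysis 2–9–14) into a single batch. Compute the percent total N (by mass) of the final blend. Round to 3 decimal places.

Total mass = 17.4 + 44 + 41.4 = 102.8 kg.
N mass = 5.5%×17.4 + 16%×44 + 2%×41.4 = 8.825 kg.
% N = 8.825 / 102.8 = 8.58463%.

8.585% N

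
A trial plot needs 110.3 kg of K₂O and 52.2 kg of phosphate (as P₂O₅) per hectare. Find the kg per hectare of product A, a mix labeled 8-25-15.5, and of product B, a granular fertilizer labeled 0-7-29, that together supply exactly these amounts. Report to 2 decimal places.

120.31 kg product A, 316.04 kg product B

Per-hectare balance (a = product A, b = product B):
K₂O: 0.155·a + 0.29·b = 110.3
P₂O₅: 0.25·a + 0.07·b = 52.2
Eliminate a: (row1) − 0.155/0.25·(row2) → 0.2466·b = 77.936, so b = 316.042.
Back-substitute: a = (110.3 − 0.29·316.042) / 0.155 = 120.308.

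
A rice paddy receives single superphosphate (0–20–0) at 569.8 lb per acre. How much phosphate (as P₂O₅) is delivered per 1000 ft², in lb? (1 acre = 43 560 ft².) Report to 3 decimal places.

2.616 lb P₂O₅ per thousand sq ft

P₂O₅ per acre = 569.8 × 20% = 113.96 lb.
Convert to per 1000 ft²: 113.96 × 0.0229568 = 2.61616 lb.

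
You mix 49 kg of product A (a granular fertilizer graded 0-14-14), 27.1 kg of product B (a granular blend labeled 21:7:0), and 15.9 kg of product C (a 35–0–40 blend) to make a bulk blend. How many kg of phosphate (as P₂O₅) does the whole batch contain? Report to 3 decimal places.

8.757 kg P₂O₅

P₂O₅ mass = 14%×49 + 7%×27.1 + 0%×15.9 = 8.757 kg.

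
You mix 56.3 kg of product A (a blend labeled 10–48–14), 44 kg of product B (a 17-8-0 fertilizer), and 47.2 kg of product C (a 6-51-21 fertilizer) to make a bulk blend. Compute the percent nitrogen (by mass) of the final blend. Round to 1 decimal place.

Total mass = 56.3 + 44 + 47.2 = 147.5 kg.
N mass = 10%×56.3 + 17%×44 + 6%×47.2 = 15.942 kg.
% N = 15.942 / 147.5 = 10.8081%.

10.8% N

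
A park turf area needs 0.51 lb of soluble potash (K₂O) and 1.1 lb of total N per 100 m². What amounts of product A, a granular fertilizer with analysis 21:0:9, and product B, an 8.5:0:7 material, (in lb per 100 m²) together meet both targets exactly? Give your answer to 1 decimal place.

Let a = lb of product A, b = lb of product B (per 100 m²).
K₂O: 0.09·a + 0.07·b = 0.51
N: 0.21·a + 0.085·b = 1.1
Eliminate b: (row1) − 0.07/0.085·(row2) → -0.0829412·a = -0.395882, so a = 4.77305.
Then b = (1.1 − 0.21·4.77305) / 0.085 = 1.14894.

4.8 lb product A, 1.1 lb product B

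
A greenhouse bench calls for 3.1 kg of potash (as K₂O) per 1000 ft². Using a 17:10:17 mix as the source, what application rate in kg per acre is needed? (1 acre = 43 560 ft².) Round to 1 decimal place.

Product per 1000 ft² = 3.1 / 17% = 18.2353 kg.
Convert to per acre: 18.2353 × 43.56 = 794.329 kg.

794.3 kg of product per acre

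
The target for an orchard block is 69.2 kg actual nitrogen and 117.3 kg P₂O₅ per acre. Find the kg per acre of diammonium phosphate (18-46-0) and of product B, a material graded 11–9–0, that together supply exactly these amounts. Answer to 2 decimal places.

194.04 kg diammonium phosphate, 311.57 kg product B

With a, b = kg per acre of diammonium phosphate and product B:
N: 0.18·a + 0.11·b = 69.2
P₂O₅: 0.46·a + 0.09·b = 117.3
Eliminate a: (row1) − 0.18/0.46·(row2) → 0.0747826·b = 23.3, so b = 311.5698.
Back-substitute: a = (69.2 − 0.11·311.5698) / 0.18 = 194.041.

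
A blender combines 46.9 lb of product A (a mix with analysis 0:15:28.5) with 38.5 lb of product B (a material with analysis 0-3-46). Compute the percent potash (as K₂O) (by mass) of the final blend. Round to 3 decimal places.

Total mass = 46.9 + 38.5 = 85.4 lb.
K₂O mass = 28.5%×46.9 + 46%×38.5 = 31.0765 lb.
% K₂O = 31.0765 / 85.4 = 36.3893%.

36.389% K₂O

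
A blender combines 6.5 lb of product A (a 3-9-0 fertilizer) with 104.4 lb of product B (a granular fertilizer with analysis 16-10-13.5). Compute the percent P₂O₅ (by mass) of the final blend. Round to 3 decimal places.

Total mass = 6.5 + 104.4 = 110.9 lb.
P₂O₅ mass = 9%×6.5 + 10%×104.4 = 11.025 lb.
% P₂O₅ = 11.025 / 110.9 = 9.94139%.

9.941% P₂O₅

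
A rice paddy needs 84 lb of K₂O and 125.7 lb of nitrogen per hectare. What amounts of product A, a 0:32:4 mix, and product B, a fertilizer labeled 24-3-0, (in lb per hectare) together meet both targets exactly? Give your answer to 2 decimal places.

Let a = lb of product A, b = lb of product B (per hectare).
K₂O: 0.04·a + 0·b = 84
N: 0·a + 0.24·b = 125.7
Solving simultaneously: a = 2100, b = 523.75.

2100.00 lb product A, 523.75 lb product B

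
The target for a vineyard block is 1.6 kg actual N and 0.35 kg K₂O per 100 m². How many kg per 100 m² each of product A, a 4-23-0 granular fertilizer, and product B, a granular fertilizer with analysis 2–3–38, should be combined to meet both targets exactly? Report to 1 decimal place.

39.5 kg product A, 0.9 kg product B

With a, b = kg per 100 m² of product A and product B:
N: 0.04·a + 0.02·b = 1.6
K₂O: 0·a + 0.38·b = 0.35
Solving simultaneously: a = 39.5395, b = 0.921053.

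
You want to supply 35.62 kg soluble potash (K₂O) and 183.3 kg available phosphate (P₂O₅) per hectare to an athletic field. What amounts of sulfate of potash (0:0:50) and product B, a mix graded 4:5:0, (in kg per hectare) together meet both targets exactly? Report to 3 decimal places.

71.240 kg sulfate of potash, 3666.000 kg product B

Let a = kg of sulfate of potash, b = kg of product B (per hectare).
K₂O: 0.5·a + 0·b = 35.62
P₂O₅: 0·a + 0.05·b = 183.3
Solving simultaneously: a = 71.24, b = 3666.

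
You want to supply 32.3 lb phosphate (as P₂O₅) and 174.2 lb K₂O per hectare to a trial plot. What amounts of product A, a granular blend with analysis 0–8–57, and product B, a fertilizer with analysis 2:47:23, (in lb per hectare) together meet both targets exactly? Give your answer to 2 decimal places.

Per-hectare balance (a = product A, b = product B):
P₂O₅: 0.08·a + 0.47·b = 32.3
K₂O: 0.57·a + 0.23·b = 174.2
Eliminate b: (row1) − 0.47/0.23·(row2) → -1.08478·a = -323.674, so a = 298.377.
Then b = (174.2 − 0.57·298.377) / 0.23 = 17.9359.

298.38 lb product A, 17.94 lb product B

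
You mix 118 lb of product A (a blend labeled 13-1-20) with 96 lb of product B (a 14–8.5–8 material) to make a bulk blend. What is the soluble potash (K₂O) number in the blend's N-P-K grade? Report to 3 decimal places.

14.617% K₂O

Total mass = 118 + 96 = 214 lb.
K₂O mass = 20%×118 + 8%×96 = 31.28 lb.
% K₂O = 31.28 / 214 = 14.6168%.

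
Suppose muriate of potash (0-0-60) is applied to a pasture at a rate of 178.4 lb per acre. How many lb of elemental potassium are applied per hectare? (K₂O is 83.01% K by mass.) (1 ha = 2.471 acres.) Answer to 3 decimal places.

K₂O per acre = 178.4 × 60% = 107.04 lb.
Elemental K = 107.04 × 0.8301 = 88.8539 lb per acre.
Convert to per hectare: 88.8539 × 2.471 = 219.557997 lb.

219.558 lb K per hectare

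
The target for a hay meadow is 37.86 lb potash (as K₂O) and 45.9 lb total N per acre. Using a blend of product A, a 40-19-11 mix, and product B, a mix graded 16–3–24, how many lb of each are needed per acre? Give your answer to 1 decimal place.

Per-acre balance (a = product A, b = product B):
K₂O: 0.11·a + 0.24·b = 37.86
N: 0.4·a + 0.16·b = 45.9
From row1: a = (37.86 − 0.24·b) / 0.11.
Into row2: 0.4·(37.86 − 0.24·b)/0.11 + 0.16·b = 45.9 → b = 128.763, a = 63.2449.

63.2 lb product A, 128.8 lb product B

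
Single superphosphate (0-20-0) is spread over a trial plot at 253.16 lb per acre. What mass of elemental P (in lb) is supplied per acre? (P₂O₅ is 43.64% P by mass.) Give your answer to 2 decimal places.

P₂O₅ per acre = 253.16 × 20% = 50.632 lb.
Elemental P = 50.632 × 0.4364 = 22.0958 lb per acre.

22.10 lb P per acre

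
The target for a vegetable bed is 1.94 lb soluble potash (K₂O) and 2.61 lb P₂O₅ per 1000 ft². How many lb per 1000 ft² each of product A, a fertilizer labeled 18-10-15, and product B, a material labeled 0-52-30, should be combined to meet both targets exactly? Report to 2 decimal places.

Let a = lb of product A, b = lb of product B (per 1000 ft²).
K₂O: 0.15·a + 0.3·b = 1.94
P₂O₅: 0.1·a + 0.52·b = 2.61
From row1: a = (1.94 − 0.3·b) / 0.15.
Into row2: 0.1·(1.94 − 0.3·b)/0.15 + 0.52·b = 2.61 → b = 4.11458, a = 4.70417.

4.70 lb product A, 4.11 lb product B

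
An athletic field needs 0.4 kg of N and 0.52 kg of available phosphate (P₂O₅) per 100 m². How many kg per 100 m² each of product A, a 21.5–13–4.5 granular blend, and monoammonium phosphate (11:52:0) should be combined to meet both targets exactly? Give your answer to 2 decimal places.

1.55 kg product A, 0.61 kg monoammonium phosphate

Per-100 m² balance (a = product A, b = monoammonium phosphate):
N: 0.215·a + 0.11·b = 0.4
P₂O₅: 0.13·a + 0.52·b = 0.52
Eliminate a: (row1) − 0.215/0.13·(row2) → -0.75·b = -0.46, so b = 0.613333.
Back-substitute: a = (0.4 − 0.11·0.613333) / 0.215 = 1.54667.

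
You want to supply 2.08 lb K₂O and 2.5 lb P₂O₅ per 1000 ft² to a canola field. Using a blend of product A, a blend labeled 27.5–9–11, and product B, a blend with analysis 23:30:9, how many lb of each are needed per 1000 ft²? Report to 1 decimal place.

With a, b = lb per 1000 ft² of product A and product B:
K₂O: 0.11·a + 0.09·b = 2.08
P₂O₅: 0.09·a + 0.3·b = 2.5
Solving simultaneously: a = 16.0241, b = 3.5261.

16.0 lb product A, 3.5 lb product B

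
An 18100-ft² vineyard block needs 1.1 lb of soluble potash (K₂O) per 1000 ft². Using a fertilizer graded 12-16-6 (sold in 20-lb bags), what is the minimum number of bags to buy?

17 bags

Product per 1000 ft² = 1.1 / 6% = 18.3333 lb.
Total product = 18.3333 × 18100 / 1000 = 331.833 lb.
Bags = ⌈331.833 / 20⌉ = 17.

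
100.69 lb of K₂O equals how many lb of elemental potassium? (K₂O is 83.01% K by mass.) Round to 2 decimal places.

83.58 lb K

K = 100.69 × 0.8301 = 83.5828 lb.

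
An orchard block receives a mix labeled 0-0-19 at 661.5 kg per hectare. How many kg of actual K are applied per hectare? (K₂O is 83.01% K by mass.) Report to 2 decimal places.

104.33 kg K per hectare

K₂O per hectare = 661.5 × 19% = 125.685 kg.
Elemental K = 125.685 × 0.8301 = 104.331 kg per hectare.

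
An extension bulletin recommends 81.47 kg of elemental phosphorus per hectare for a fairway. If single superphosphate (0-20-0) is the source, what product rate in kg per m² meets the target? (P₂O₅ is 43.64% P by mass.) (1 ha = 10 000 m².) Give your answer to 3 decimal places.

0.093 kg of product per sq m

As P₂O₅: 81.47 / 0.4364 = 186.687 kg per hectare.
Product per hectare = 186.687 / 20% = 933.433 kg.
Convert to per m²: 933.433 × 0.0001 = 0.0933433 kg.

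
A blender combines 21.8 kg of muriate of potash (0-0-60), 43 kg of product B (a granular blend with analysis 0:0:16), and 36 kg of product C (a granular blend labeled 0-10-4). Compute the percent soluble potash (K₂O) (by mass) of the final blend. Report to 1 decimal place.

21.2% K₂O

Total mass = 21.8 + 43 + 36 = 100.8 kg.
K₂O mass = 60%×21.8 + 16%×43 + 4%×36 = 21.4 kg.
% K₂O = 21.4 / 100.8 = 21.2302%.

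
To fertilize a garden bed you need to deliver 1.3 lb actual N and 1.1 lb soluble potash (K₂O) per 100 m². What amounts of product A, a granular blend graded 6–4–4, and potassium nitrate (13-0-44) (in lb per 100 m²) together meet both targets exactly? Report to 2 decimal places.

Per-100 m² balance (a = product A, b = potassium nitrate):
N: 0.06·a + 0.13·b = 1.3
K₂O: 0.04·a + 0.44·b = 1.1
Eliminate b: (row1) − 0.13/0.44·(row2) → 0.0481818·a = 0.975, so a = 20.2358.
Then b = (1.1 − 0.04·20.2358) / 0.44 = 0.660377.

20.24 lb product A, 0.66 lb potassium nitrate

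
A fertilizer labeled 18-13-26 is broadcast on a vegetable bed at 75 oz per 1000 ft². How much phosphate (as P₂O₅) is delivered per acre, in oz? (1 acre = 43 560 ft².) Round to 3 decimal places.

P₂O₅ per 1000 ft² = 75 × 13% = 9.75 oz.
Convert to per acre: 9.75 × 43.56 = 424.71 oz.

424.710 oz P₂O₅ per acre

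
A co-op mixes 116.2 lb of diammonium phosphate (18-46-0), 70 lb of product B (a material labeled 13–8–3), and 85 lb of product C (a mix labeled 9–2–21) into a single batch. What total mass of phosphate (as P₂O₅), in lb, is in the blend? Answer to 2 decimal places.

P₂O₅ mass = 46%×116.2 + 8%×70 + 2%×85 = 60.752 lb.

60.75 lb P₂O₅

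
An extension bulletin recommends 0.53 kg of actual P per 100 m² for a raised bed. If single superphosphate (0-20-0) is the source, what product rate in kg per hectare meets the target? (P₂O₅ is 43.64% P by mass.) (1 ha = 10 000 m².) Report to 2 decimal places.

As P₂O₅: 0.53 / 0.4364 = 1.21448 kg per 100 m².
Product per 100 m² = 1.21448 / 20% = 6.07241 kg.
Convert to per hectare: 6.07241 × 100 = 607.241 kg.

607.24 kg of product per hectare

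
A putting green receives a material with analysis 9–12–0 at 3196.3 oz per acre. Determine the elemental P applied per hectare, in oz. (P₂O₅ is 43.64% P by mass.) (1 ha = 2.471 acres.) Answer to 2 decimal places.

P₂O₅ per acre = 3196.3 × 12% = 383.556 oz.
Elemental P = 383.556 × 0.4364 = 167.384 oz per acre.
Convert to per hectare: 167.384 × 2.471 = 413.605 oz.

413.61 oz P per hectare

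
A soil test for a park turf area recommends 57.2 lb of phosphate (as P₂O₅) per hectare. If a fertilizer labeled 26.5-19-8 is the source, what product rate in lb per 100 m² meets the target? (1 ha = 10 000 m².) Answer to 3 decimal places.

3.011 lb of product per hundred sq m

Product per hectare = 57.2 / 19% = 301.053 lb.
Convert to per 100 m²: 301.053 × 0.01 = 3.01053 lb.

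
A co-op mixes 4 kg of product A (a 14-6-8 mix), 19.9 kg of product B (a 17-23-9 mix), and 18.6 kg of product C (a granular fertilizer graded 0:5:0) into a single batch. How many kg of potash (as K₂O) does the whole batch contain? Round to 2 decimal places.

K₂O mass = 8%×4 + 9%×19.9 + 0%×18.6 = 2.111 kg.

2.11 kg K₂O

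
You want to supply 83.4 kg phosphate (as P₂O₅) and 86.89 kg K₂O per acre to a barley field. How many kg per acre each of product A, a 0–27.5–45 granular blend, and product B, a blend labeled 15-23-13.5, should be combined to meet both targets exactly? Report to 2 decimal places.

Let a = kg of product A, b = kg of product B (per acre).
P₂O₅: 0.275·a + 0.23·b = 83.4
K₂O: 0.45·a + 0.135·b = 86.89
Eliminate b: (row1) − 0.23/0.135·(row2) → -0.491667·a = -64.6348, so a = 131.461.
Then b = (86.89 − 0.45·131.461) / 0.135 = 205.427.

131.46 kg product A, 205.43 kg product B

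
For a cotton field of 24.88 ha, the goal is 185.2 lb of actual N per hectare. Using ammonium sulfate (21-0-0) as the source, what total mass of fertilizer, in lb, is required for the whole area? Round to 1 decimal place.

21941.8 lb

Product per hectare = 185.2 / 21% = 881.905 lb.
Total product = 881.905 × 24.88 = 21941.79 lb.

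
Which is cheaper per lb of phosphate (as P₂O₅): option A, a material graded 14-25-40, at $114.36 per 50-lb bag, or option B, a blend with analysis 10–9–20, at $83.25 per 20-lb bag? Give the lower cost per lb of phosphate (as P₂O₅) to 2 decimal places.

option A: P₂O₅ per bag = 50 × 25% = 12.5 lb; cost = 114.36 / 12.5 = $9.1488/lb P₂O₅.
option B: P₂O₅ per bag = 20 × 9% = 1.8 lb; cost = 83.25 / 1.8 = $46.2500/lb P₂O₅.
option A is cheaper.

$9.15 per lb P₂O₅ (option A)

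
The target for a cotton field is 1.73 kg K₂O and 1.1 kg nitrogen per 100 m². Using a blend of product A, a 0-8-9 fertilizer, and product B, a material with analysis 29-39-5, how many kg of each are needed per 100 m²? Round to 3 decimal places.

17.115 kg product A, 3.793 kg product B

With a, b = kg per 100 m² of product A and product B:
K₂O: 0.09·a + 0.05·b = 1.73
N: 0·a + 0.29·b = 1.1
Solving simultaneously: a = 17.1149, b = 3.7931.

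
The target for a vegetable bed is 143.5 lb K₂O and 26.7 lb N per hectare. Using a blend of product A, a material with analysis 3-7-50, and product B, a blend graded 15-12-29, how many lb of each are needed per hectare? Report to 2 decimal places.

Per-hectare balance (a = product A, b = product B):
K₂O: 0.5·a + 0.29·b = 143.5
N: 0.03·a + 0.15·b = 26.7
Eliminate b: (row1) − 0.29/0.15·(row2) → 0.442·a = 91.88, so a = 207.873.
Then b = (26.7 − 0.03·207.873) / 0.15 = 136.425.

207.87 lb product A, 136.43 lb product B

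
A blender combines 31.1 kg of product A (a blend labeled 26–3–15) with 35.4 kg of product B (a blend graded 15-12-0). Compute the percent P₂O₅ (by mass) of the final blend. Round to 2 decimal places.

7.79% P₂O₅

Total mass = 31.1 + 35.4 = 66.5 kg.
P₂O₅ mass = 3%×31.1 + 12%×35.4 = 5.181 kg.
% P₂O₅ = 5.181 / 66.5 = 7.79098%.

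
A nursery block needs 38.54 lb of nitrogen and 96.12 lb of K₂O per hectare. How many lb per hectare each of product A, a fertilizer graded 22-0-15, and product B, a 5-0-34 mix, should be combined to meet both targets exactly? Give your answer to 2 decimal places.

With a, b = lb per hectare of product A and product B:
N: 0.22·a + 0.05·b = 38.54
K₂O: 0.15·a + 0.34·b = 96.12
Solving simultaneously: a = 123.293, b = 228.312.

123.29 lb product A, 228.31 lb product B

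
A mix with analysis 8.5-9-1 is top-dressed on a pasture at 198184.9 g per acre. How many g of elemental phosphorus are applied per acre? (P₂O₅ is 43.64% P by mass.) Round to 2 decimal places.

7783.91 g P per acre

P₂O₅ per acre = 198184.9 × 9% = 17836.6 g.
Elemental P = 17836.6 × 0.4364 = 7783.9101 g per acre.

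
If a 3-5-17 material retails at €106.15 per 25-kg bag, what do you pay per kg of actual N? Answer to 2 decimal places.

N in bag = 25 × 3% = 0.75 kg.
Cost per kg N = €106.15 / 0.75 = €141.5333.

€141.53 per kg N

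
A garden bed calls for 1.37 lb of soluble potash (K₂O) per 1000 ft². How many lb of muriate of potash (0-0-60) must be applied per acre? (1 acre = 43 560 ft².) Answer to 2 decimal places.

99.46 lb of product per acre

Product per 1000 ft² = 1.37 / 60% = 2.28333 lb.
Convert to per acre: 2.28333 × 43.56 = 99.462 lb.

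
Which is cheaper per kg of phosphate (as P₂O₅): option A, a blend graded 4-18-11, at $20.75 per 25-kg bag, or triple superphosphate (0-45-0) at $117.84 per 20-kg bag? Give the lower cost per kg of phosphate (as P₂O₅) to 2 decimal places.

option A: P₂O₅ per bag = 25 × 18% = 4.5 kg; cost = 20.75 / 4.5 = $4.6111/kg P₂O₅.
triple superphosphate: P₂O₅ per bag = 20 × 45% = 9 kg; cost = 117.84 / 9 = $13.0933/kg P₂O₅.
option A is cheaper.

$4.61 per kg P₂O₅ (option A)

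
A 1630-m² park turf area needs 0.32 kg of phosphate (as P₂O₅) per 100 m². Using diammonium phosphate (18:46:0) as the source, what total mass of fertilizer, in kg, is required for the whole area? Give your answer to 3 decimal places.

11.339 kg

Product per 100 m² = 0.32 / 46% = 0.695652 kg.
Total product = 0.695652 × 1630 / 100 = 11.3391 kg.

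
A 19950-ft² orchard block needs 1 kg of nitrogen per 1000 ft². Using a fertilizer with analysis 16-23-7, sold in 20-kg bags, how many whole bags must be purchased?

7 bags

Product per 1000 ft² = 1 / 16% = 6.25 kg.
Total product = 6.25 × 19950 / 1000 = 124.688 kg.
Bags = ⌈124.688 / 20⌉ = 7.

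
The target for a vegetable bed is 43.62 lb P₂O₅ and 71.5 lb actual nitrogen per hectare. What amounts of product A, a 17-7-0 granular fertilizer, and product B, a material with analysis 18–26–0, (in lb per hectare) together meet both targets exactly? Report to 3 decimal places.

Per-hectare balance (a = product A, b = product B):
P₂O₅: 0.07·a + 0.26·b = 43.62
N: 0.17·a + 0.18·b = 71.5
Eliminate a: (row1) − 0.07/0.17·(row2) → 0.185882·b = 14.1788, so b = 76.27848.
Back-substitute: a = (43.62 − 0.26·76.27848) / 0.07 = 339.8228.

339.823 lb product A, 76.278 lb product B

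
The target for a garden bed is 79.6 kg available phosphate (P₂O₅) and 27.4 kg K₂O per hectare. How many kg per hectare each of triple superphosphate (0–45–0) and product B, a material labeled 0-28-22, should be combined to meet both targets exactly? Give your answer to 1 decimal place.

Per-hectare balance (a = triple superphosphate, b = product B):
P₂O₅: 0.45·a + 0.28·b = 79.6
K₂O: 0·a + 0.22·b = 27.4
Solving simultaneously: a = 99.3939, b = 124.545.

99.4 kg triple superphosphate, 124.5 kg product B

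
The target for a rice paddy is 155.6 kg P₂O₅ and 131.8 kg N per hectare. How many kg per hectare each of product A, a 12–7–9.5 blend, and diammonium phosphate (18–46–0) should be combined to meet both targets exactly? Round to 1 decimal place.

765.7 kg product A, 221.7 kg diammonium phosphate

Per-hectare balance (a = product A, b = diammonium phosphate):
P₂O₅: 0.07·a + 0.46·b = 155.6
N: 0.12·a + 0.18·b = 131.8
Eliminate b: (row1) − 0.46/0.18·(row2) → -0.236667·a = -181.222, so a = 765.728.
Then b = (131.8 − 0.12·765.728) / 0.18 = 221.737.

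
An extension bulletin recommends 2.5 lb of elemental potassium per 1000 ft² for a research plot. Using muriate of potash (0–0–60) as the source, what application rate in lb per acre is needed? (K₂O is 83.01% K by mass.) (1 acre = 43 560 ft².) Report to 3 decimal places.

As K₂O: 2.5 / 0.8301 = 3.01169 lb per 1000 ft².
Product per 1000 ft² = 3.01169 / 60% = 5.01948 lb.
Convert to per acre: 5.01948 × 43.56 = 218.6484 lb.

218.648 lb of product per acre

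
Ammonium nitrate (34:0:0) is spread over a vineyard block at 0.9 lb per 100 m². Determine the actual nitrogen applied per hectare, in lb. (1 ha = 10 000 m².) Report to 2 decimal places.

nitrogen per 100 m² = 0.9 × 34% = 0.306 lb.
Convert to per hectare: 0.306 × 100 = 30.6 lb.

30.60 lb N per hectare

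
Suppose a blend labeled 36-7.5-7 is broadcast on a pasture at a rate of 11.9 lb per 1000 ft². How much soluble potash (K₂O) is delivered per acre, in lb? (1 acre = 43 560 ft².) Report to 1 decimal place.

K₂O per 1000 ft² = 11.9 × 7% = 0.833 lb.
Convert to per acre: 0.833 × 43.56 = 36.2855 lb.

36.3 lb K₂O per acre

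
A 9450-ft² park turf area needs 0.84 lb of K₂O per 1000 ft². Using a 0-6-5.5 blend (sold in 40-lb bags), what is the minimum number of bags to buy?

Product per 1000 ft² = 0.84 / 5.5% = 15.2727 lb.
Total product = 15.2727 × 9450 / 1000 = 144.327 lb.
Bags = ⌈144.327 / 40⌉ = 4.

4 bags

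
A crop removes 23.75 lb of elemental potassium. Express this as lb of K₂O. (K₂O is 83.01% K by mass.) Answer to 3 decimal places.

28.611 lb K₂O

K₂O = 23.75 / 0.8301 = 28.61101 lb.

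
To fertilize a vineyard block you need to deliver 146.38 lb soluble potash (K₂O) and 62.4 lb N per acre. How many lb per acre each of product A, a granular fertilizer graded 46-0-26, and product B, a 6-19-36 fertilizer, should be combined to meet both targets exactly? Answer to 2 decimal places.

Let a = lb of product A, b = lb of product B (per acre).
K₂O: 0.26·a + 0.36·b = 146.38
N: 0.46·a + 0.06·b = 62.4
Eliminate a: (row1) − 0.26/0.46·(row2) → 0.326087·b = 111.11, so b = 340.739.
Back-substitute: a = (146.38 − 0.36·340.739) / 0.26 = 91.208.

91.21 lb product A, 340.74 lb product B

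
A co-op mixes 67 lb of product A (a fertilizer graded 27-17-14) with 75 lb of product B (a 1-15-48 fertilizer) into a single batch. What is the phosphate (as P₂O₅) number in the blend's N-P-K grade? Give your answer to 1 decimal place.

Total mass = 67 + 75 = 142 lb.
P₂O₅ mass = 17%×67 + 15%×75 = 22.64 lb.
% P₂O₅ = 22.64 / 142 = 15.9437%.

15.9% P₂O₅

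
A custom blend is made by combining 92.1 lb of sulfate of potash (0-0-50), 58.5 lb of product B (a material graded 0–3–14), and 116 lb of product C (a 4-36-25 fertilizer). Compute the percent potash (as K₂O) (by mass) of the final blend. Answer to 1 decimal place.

Total mass = 92.1 + 58.5 + 116 = 266.6 lb.
K₂O mass = 50%×92.1 + 14%×58.5 + 25%×116 = 83.24 lb.
% K₂O = 83.24 / 266.6 = 31.2228%.

31.2% K₂O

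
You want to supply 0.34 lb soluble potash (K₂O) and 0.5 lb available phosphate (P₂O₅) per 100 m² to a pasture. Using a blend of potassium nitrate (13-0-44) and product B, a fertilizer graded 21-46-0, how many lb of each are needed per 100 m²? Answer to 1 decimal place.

With a, b = lb per 100 m² of potassium nitrate and product B:
K₂O: 0.44·a + 0·b = 0.34
P₂O₅: 0·a + 0.46·b = 0.5
Solving simultaneously: a = 0.772727, b = 1.08696.

0.8 lb potassium nitrate, 1.1 lb product B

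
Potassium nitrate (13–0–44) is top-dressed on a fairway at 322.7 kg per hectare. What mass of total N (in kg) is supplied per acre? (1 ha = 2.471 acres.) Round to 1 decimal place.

17.0 kg N per acre

nitrogen per hectare = 322.7 × 13% = 41.951 kg.
Convert to per acre: 41.951 × 0.404694 = 16.9773 kg.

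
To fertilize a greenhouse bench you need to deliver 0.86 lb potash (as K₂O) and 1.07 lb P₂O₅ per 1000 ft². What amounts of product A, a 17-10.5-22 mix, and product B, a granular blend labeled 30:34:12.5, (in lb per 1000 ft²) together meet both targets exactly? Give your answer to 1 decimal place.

2.6 lb product A, 2.4 lb product B

Per-1000 ft² balance (a = product A, b = product B):
K₂O: 0.22·a + 0.125·b = 0.86
P₂O₅: 0.105·a + 0.34·b = 1.07
From row1: a = (0.86 − 0.125·b) / 0.22.
Into row2: 0.105·(0.86 − 0.125·b)/0.22 + 0.34·b = 1.07 → b = 2.35266, a = 2.57236.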